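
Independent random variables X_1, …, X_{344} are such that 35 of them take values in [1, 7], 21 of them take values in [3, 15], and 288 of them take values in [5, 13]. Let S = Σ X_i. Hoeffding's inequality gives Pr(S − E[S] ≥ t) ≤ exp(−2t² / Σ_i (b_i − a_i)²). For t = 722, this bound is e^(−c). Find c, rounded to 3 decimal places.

Σ(b_i − a_i)² = 35·6² + 21·12² + 288·8² = 22716.
c = 2t² / 22716 = 2·722² / 22716 = 45.8958.

45.896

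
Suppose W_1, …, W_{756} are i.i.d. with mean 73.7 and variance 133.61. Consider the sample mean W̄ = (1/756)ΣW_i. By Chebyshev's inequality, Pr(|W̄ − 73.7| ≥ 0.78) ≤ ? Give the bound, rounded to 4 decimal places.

0.2905

Var(W̄) = Var(W_i)/n = 133.61/756 = 0.17673.
Chebyshev: Pr(|W̄ − 73.7| ≥ 0.78) ≤ Var(W̄)/(0.78)² = 133.61/(756·0.78²) = 0.2905.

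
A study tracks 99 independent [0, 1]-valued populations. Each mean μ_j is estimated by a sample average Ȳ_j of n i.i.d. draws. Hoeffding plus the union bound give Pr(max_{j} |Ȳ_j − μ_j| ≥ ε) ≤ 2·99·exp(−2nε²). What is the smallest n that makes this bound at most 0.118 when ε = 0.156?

Need 2·99·exp(−2nε²) ≤ 0.118, i.e. exp(−2nε²) ≤ 0.118/198.
So 2nε² ≥ ln(198/0.118) = 7.425338.
Hence n ≥ 7.425338/(2·0.156²) = 152.559.
The smallest integer n is 153.

153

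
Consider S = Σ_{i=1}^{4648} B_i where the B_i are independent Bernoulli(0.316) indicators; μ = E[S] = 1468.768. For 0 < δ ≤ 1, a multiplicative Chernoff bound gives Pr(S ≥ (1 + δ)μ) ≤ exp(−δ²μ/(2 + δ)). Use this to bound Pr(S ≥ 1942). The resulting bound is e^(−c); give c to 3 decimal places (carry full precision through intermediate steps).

65.659

Write 1942 = (1 + δ)μ, so δ = 1942/1468.768 − 1 = 0.3221966…
Then the exponent is δ²μ/(2 + δ) = (1942 − μ)² / (μ·(2 + δ)) = 65.659267.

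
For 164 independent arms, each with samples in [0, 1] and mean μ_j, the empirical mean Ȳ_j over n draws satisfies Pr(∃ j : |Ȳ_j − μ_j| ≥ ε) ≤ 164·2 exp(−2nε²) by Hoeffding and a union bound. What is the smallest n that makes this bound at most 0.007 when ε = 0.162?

205

Need 2·164·exp(−2nε²) ≤ 0.007, i.e. exp(−2nε²) ≤ 0.007/328.
So 2nε² ≥ ln(328/0.007) = 10.754859.
Hence n ≥ 10.754859/(2·0.162²) = 204.901.
The smallest integer n is 205.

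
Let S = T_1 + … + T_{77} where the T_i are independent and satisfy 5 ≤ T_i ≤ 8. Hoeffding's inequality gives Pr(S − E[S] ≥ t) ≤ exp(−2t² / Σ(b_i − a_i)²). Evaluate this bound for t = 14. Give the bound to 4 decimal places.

Σ(b_i − a_i)² = 77·(3)² = 693.
Exponent = 2·14²/693 = 0.5657.
Bound = exp(−0.5657) = 0.56799.

0.5680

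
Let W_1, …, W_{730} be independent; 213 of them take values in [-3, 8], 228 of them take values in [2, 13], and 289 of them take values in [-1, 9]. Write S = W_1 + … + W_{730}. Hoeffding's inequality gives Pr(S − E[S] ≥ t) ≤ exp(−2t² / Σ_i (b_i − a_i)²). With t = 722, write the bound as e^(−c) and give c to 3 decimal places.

Σ(b_i − a_i)² = 213·11² + 228·11² + 289·10² = 82261.
c = 2t² / 82261 = 2·722² / 82261 = 12.6739.

12.674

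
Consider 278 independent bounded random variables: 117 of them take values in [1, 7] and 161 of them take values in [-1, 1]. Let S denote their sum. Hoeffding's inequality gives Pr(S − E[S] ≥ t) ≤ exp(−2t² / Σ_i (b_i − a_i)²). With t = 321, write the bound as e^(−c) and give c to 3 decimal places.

42.439

Σ(b_i − a_i)² = 117·6² + 161·2² = 4856.
c = 2t² / 4856 = 2·321² / 4856 = 42.4386.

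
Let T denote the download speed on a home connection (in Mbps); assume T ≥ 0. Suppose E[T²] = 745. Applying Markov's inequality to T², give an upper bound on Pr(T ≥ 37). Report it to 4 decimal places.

0.5442

Since T ≥ 0, the event {T ≥ 37} is the same as {T² ≥ 1369}.
Markov's inequality applied to T² gives Pr(T² ≥ 1369) ≤ E[T²]/1369 = 745/1369 = 0.5442.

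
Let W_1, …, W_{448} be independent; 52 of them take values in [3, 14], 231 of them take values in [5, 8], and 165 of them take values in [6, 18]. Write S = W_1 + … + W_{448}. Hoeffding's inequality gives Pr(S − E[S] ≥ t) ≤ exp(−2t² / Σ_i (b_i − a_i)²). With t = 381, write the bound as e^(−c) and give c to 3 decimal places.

9.036

Σ(b_i − a_i)² = 52·11² + 231·3² + 165·12² = 32131.
c = 2t² / 32131 = 2·381² / 32131 = 9.0356.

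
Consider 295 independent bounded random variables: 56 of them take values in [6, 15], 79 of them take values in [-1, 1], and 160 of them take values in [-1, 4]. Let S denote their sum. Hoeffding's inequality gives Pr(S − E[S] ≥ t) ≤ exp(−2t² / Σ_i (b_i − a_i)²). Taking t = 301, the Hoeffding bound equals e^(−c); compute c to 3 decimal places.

Σ(b_i − a_i)² = 56·9² + 79·2² + 160·5² = 8852.
c = 2t² / 8852 = 2·301² / 8852 = 20.4702.

20.470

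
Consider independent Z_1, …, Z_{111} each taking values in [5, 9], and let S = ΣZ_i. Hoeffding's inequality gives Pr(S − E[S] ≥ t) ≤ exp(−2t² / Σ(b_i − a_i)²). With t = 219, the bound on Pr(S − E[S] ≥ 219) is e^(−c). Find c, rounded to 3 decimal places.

54.010

Σ(b_i − a_i)² = 111·(4)² = 1776.
c = 2t²/1776 = 2·219²/1776 = 54.0101.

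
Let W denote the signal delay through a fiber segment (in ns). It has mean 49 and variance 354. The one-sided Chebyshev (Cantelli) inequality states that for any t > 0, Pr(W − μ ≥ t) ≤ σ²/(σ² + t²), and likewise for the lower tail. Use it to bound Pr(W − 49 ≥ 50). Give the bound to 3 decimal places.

0.124

Here σ² = 354 and t = 50, so σ² + t² = 2854.
Cantelli's bound: 354/2854 = 0.1240.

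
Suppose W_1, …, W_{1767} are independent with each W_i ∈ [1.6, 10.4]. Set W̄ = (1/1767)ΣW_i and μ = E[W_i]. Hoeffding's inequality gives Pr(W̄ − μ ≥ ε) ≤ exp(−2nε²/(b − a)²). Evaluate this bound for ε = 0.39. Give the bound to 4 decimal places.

0.0010

Exponent: 2nε²/(b − a)² = 2·1767·0.39² / 8.8² = 6.94113.
Bound = exp(−6.94113) = 0.00097.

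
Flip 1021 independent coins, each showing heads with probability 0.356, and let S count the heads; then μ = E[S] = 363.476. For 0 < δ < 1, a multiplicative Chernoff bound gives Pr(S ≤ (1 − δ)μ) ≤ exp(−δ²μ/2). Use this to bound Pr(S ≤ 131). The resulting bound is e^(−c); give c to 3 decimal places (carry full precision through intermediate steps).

74.345

Write 131 = (1 − δ)μ, so δ = 1 − 131/363.476 = 0.6395911…
Then the exponent is δ²μ/2 = (μ − 131)²/(2μ) = 74.344786.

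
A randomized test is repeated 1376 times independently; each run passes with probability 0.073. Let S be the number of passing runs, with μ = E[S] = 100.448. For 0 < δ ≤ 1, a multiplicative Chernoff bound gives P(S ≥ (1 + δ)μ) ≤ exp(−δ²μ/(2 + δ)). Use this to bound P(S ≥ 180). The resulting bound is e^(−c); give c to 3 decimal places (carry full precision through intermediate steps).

22.566

Write 180 = (1 + δ)μ, so δ = 180/100.448 − 1 = 0.791972…
Then the exponent is δ²μ/(2 + δ) = (180 − μ)² / (μ·(2 + δ)) = 22.565754.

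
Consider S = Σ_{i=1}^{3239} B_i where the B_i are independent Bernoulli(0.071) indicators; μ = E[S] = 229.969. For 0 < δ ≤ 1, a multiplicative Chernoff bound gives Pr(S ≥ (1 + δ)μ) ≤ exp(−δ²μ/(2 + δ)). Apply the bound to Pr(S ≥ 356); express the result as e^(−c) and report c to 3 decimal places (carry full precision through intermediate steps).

27.107

Write 356 = (1 + δ)μ, so δ = 356/229.969 − 1 = 0.5480347…
Then the exponent is δ²μ/(2 + δ) = (356 − μ)² / (μ·(2 + δ)) = 27.106917.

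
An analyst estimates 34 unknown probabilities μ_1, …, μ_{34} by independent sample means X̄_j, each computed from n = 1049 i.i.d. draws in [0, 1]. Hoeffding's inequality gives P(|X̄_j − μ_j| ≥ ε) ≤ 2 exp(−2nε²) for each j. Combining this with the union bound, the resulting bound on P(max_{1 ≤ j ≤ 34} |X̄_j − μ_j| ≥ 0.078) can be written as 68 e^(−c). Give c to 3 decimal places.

Union bound over the 34 events: P(max_{1 ≤ j ≤ 34} |X̄_j − μ_j| ≥ 0.078) ≤ 34·2·exp(−2nε²) = 68 exp(−2·1049·0.078²).
So c = 2·1049·0.078² = 12.7642.

12.764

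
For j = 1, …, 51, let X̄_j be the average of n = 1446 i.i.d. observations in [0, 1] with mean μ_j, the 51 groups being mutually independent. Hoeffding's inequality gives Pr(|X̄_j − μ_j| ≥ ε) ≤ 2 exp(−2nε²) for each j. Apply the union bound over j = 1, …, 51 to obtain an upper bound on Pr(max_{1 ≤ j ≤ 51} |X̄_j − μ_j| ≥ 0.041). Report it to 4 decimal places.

0.7894

Per-experiment Hoeffding bound: 2·exp(−2·1446·0.041²) = 2·exp(−4.86145) = 0.015478.
Union bound over 51 events: 51·0.015478 = 0.78940.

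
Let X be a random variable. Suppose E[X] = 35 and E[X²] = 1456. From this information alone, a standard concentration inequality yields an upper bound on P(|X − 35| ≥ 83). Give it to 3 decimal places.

The first two moments determine the variance, so Chebyshev's inequality is the sharpest standard bound available.
Var(X) = E[X²] − (E[X])² = 1456 − 1225 = 231.
Chebyshev's inequality: P(|X − μ| ≥ t) ≤ Var(X)/t² = 231/6889 = 0.0335.

0.034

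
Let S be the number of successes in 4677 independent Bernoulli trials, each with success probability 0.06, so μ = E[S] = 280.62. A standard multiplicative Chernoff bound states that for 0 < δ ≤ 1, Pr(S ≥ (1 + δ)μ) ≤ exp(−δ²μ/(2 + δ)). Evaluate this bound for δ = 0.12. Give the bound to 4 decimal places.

0.1487

Exponent = δ²μ/(2 + δ) = 0.12²·280.62/2.12 = 1.9061.
Bound = exp(−1.9061) = 0.14866.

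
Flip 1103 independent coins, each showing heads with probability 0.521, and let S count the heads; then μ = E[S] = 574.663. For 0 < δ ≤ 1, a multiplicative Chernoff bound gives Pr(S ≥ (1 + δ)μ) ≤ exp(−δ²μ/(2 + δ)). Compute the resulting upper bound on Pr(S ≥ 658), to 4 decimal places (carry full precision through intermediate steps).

Write 658 = (1 + δ)μ, so δ = 658/574.663 − 1 = 0.1450189…
Then the exponent is δ²μ/(2 + δ) = (658 − μ)² / (μ·(2 + δ)) = 5.634188.
Bound = exp(−5.634188) = 0.00357.

0.0036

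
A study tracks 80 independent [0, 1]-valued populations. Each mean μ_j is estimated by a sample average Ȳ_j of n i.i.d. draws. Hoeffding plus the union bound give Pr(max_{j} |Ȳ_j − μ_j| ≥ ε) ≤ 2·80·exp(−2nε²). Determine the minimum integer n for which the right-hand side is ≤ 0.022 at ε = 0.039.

2924

Need 2·80·exp(−2nε²) ≤ 0.022, i.e. exp(−2nε²) ≤ 0.022/160.
So 2nε² ≥ ln(160/0.022) = 8.891887.
Hence n ≥ 8.891887/(2·0.039²) = 2923.040.
The smallest integer n is 2924.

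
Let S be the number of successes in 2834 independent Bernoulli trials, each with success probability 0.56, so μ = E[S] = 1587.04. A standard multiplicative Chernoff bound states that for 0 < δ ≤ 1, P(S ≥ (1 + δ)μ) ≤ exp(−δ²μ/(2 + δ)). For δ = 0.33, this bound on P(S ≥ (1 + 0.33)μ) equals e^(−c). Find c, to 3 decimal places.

74.175

c = δ²μ/(2 + δ) = 0.33²·1587.04/(2 + 0.33) = 74.1754.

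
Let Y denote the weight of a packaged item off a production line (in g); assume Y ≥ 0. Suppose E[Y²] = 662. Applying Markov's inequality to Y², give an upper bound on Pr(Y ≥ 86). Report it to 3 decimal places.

Since Y ≥ 0, the event {Y ≥ 86} is the same as {Y² ≥ 7396}.
Markov's inequality applied to Y² gives Pr(Y² ≥ 7396) ≤ E[Y²]/7396 = 662/7396 = 0.0895.

0.090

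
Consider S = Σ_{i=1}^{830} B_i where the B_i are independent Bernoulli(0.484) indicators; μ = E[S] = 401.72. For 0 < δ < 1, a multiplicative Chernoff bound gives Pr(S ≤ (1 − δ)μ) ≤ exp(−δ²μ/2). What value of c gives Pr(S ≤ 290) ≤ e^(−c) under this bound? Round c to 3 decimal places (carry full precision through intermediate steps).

15.535

Write 290 = (1 − δ)μ, so δ = 1 − 290/401.72 = 0.2781042…
Then the exponent is δ²μ/2 = (μ − 290)²/(2μ) = 15.534898.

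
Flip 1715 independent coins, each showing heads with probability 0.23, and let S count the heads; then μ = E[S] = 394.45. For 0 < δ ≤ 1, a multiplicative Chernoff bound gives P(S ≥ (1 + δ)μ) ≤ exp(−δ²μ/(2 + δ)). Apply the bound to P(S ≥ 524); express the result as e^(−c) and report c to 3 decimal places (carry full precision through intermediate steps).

Write 524 = (1 + δ)μ, so δ = 524/394.45 − 1 = 0.328432…
Then the exponent is δ²μ/(2 + δ) = (524 − μ)² / (μ·(2 + δ)) = 18.273398.

18.273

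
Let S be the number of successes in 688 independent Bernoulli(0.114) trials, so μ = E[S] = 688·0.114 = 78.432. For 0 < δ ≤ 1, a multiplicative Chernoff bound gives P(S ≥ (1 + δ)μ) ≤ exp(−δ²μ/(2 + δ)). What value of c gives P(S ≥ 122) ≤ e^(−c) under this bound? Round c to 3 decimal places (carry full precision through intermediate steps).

Write 122 = (1 + δ)μ, so δ = 122/78.432 − 1 = 0.5554876…
Then the exponent is δ²μ/(2 + δ) = (122 − μ)² / (μ·(2 + δ)) = 9.470397.

9.470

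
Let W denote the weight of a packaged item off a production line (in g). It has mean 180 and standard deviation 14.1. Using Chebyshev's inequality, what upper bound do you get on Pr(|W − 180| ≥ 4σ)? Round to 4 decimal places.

Chebyshev: Pr(|W − μ| ≥ t) ≤ Var(W)/t².
Var(W) = σ² = 14.1² = 198.81.
t = 4·14.1 = 56.4.
Bound = 198.81 / 3180.96 = 0.0625.

0.0625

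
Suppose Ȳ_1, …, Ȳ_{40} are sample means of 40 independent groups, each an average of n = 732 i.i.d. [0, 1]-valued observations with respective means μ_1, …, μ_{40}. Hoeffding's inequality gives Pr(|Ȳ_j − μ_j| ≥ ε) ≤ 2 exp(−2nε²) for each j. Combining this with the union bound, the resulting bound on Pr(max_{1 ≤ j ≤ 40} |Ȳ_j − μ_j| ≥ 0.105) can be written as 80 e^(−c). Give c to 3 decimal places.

Union bound over the 40 events: Pr(max_{1 ≤ j ≤ 40} |Ȳ_j − μ_j| ≥ 0.105) ≤ 40·2·exp(−2nε²) = 80 exp(−2·732·0.105²).
So c = 2·732·0.105² = 16.1406.

16.141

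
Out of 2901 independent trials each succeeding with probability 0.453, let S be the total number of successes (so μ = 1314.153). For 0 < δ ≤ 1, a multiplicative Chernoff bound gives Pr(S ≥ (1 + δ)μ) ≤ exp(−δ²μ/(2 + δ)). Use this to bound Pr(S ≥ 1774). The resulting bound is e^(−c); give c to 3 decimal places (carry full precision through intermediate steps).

68.474

Write 1774 = (1 + δ)μ, so δ = 1774/1314.153 − 1 = 0.3499189…
Then the exponent is δ²μ/(2 + δ) = (1774 − μ)² / (μ·(2 + δ)) = 68.474348.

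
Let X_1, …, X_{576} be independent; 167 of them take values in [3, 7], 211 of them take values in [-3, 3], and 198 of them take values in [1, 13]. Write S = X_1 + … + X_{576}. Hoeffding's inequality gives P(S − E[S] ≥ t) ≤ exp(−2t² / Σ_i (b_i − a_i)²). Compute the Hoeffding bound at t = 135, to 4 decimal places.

Σ(b_i − a_i)² = 167·4² + 211·6² + 198·12² = 38780.
Exponent = 2·135² / 38780 = 0.93992.
Bound = exp(−0.93992) = 0.39066.

0.3907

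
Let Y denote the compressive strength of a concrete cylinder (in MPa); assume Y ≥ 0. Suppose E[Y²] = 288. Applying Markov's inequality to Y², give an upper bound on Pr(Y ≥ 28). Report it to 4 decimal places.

Since Y ≥ 0, the event {Y ≥ 28} is the same as {Y² ≥ 784}.
Markov's inequality applied to Y² gives Pr(Y² ≥ 784) ≤ E[Y²]/784 = 288/784 = 0.3673.

0.3673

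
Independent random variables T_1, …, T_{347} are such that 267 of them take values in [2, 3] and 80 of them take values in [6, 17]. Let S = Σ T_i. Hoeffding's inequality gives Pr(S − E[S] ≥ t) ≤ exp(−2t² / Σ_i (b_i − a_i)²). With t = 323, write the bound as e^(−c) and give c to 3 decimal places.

20.977

Σ(b_i − a_i)² = 267·1² + 80·11² = 9947.
c = 2t² / 9947 = 2·323² / 9947 = 20.9770.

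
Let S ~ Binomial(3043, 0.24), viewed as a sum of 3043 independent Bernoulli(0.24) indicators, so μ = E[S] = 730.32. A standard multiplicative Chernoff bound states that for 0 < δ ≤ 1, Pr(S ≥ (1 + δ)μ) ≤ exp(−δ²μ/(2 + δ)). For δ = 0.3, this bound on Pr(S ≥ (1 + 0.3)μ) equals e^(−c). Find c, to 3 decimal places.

c = δ²μ/(2 + δ) = 0.3²·730.32/(2 + 0.3) = 28.5777.

28.578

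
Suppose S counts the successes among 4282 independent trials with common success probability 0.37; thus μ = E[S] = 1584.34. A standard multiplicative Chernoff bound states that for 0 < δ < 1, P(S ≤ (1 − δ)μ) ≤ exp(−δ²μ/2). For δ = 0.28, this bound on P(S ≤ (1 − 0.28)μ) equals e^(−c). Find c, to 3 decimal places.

62.106

c = δ²μ/2 = 0.28²·1584.34/2 = 62.1061.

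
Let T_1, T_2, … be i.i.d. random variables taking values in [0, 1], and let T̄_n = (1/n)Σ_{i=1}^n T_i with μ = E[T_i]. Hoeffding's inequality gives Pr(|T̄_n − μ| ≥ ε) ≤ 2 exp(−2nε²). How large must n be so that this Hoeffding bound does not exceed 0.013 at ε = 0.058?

Require 2·exp(−2nε²) ≤ 0.013, i.e. 2nε² ≥ ln(2/0.013) = 5.035953.
So n ≥ 5.035953 / (2·0.058²) = 748.507.
The smallest integer n is 749.

749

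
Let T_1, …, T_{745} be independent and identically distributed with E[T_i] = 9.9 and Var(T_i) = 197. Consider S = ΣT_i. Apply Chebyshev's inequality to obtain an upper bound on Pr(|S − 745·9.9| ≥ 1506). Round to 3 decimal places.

0.065

Var(S) = n·Var(T_i) = 745·197 = 146765.
Chebyshev: Pr(|S − 745·9.9| ≥ 1506) ≤ Var(S)/1506² = 146765/2268036 = 0.0647.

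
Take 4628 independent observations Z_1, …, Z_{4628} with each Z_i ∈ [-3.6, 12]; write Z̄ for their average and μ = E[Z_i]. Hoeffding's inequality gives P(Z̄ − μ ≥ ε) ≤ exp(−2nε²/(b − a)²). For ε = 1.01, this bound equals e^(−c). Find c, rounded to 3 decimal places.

c = 2nε²/(b − a)² = 2·4628·1.01² / 15.6² = 38.7987.

38.799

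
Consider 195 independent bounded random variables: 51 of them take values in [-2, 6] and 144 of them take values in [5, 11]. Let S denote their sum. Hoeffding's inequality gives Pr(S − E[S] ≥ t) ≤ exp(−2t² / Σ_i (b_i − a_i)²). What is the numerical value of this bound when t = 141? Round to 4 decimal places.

Σ(b_i − a_i)² = 51·8² + 144·6² = 8448.
Exponent = 2·141² / 8448 = 4.70668.
Bound = exp(−4.70668) = 0.00903.

0.0090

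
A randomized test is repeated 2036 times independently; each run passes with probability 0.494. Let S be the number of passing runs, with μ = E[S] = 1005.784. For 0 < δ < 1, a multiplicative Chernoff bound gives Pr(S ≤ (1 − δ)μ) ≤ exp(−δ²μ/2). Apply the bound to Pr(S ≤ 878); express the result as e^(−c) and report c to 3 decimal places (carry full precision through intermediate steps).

Write 878 = (1 − δ)μ, so δ = 1 − 878/1005.784 = 0.1270491…
Then the exponent is δ²μ/2 = (μ − 878)²/(2μ) = 8.117424.

8.117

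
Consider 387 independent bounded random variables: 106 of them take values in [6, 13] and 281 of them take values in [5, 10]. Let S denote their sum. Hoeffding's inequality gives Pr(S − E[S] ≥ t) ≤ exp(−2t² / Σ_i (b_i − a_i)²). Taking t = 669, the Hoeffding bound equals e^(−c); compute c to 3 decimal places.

73.257

Σ(b_i − a_i)² = 106·7² + 281·5² = 12219.
c = 2t² / 12219 = 2·669² / 12219 = 73.2566.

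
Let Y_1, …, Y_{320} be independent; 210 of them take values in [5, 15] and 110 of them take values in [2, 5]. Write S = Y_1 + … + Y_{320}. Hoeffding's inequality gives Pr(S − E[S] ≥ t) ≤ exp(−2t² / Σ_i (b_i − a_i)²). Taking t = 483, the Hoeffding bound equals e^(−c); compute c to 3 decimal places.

Σ(b_i − a_i)² = 210·10² + 110·3² = 21990.
c = 2t² / 21990 = 2·483² / 21990 = 21.2177.

21.218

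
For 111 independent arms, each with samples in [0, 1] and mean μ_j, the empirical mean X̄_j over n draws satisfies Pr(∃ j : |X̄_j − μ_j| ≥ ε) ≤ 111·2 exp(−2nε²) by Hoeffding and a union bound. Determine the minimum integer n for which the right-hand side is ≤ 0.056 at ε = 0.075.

737

Need 2·111·exp(−2nε²) ≤ 0.056, i.e. exp(−2nε²) ≤ 0.056/222.
So 2nε² ≥ ln(222/0.056) = 8.285081.
Hence n ≥ 8.285081/(2·0.075²) = 736.452.
The smallest integer n is 737.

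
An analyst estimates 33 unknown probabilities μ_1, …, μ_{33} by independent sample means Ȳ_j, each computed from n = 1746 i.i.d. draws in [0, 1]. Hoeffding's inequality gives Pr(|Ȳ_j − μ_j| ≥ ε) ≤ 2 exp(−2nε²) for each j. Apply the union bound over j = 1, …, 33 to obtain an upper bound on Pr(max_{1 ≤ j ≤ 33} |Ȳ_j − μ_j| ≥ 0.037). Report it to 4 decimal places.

0.5538

Per-experiment Hoeffding bound: 2·exp(−2·1746·0.037²) = 2·exp(−4.78055) = 0.016783.
Union bound over 33 events: 33·0.016783 = 0.55383.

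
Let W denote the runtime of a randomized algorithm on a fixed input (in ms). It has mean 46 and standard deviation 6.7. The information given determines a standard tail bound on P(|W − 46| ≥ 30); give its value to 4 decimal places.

Mean and variance are known, so Chebyshev's inequality applies.
Chebyshev: P(|W − μ| ≥ t) ≤ Var(W)/t².
Var(W) = σ² = 6.7² = 44.89.
Bound = 44.89 / 900 = 0.0499.

0.0499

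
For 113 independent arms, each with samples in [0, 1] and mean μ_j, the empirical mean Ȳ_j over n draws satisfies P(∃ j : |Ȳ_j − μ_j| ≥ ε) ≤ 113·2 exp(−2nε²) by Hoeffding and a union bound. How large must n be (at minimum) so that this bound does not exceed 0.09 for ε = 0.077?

Need 2·113·exp(−2nε²) ≤ 0.09, i.e. exp(−2nε²) ≤ 0.09/226.
So 2nε² ≥ ln(226/0.09) = 7.828481.
Hence n ≥ 7.828481/(2·0.077²) = 660.186.
The smallest integer n is 661.

661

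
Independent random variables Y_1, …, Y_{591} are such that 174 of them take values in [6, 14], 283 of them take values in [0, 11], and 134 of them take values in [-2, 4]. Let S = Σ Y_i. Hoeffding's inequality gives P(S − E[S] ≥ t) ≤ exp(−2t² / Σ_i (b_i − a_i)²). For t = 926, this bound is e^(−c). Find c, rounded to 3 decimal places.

Σ(b_i − a_i)² = 174·8² + 283·11² + 134·6² = 50203.
c = 2t² / 50203 = 2·926² / 50203 = 34.1603.

34.160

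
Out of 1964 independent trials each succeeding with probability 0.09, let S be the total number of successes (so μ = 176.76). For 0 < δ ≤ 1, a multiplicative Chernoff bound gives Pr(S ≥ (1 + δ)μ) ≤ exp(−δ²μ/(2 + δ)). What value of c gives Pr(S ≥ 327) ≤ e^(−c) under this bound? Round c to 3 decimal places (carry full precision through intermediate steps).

44.807

Write 327 = (1 + δ)μ, so δ = 327/176.76 − 1 = 0.8499661…
Then the exponent is δ²μ/(2 + δ) = (327 − μ)² / (μ·(2 + δ)) = 44.807165.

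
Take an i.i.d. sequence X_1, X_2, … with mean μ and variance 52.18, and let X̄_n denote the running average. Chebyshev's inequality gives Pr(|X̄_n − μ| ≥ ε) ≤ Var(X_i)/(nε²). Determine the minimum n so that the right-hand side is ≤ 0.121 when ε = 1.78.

137

Require 52.18/(n·1.78²) ≤ 0.121, i.e. n ≥ 52.18/(0.121·1.78²) = 136.106.
The smallest integer n is 137.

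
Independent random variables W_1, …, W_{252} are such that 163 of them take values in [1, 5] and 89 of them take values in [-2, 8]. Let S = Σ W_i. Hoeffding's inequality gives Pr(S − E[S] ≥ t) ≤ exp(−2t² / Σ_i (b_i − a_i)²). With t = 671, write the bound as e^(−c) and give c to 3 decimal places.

Σ(b_i − a_i)² = 163·4² + 89·10² = 11508.
c = 2t² / 11508 = 2·671² / 11508 = 78.2483.

78.248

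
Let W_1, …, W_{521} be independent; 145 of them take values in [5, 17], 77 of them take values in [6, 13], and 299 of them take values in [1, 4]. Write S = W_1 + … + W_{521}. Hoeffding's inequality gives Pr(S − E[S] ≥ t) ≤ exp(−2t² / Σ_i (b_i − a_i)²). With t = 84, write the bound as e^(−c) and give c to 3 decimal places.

Σ(b_i − a_i)² = 145·12² + 77·7² + 299·3² = 27344.
c = 2t² / 27344 = 2·84² / 27344 = 0.5161.

0.516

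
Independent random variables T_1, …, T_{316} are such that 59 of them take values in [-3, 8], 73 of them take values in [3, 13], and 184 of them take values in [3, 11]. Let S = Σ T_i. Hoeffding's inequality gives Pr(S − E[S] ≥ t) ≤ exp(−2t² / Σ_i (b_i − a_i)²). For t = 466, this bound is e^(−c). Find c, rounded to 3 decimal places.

16.567

Σ(b_i − a_i)² = 59·11² + 73·10² + 184·8² = 26215.
c = 2t² / 26215 = 2·466² / 26215 = 16.5673.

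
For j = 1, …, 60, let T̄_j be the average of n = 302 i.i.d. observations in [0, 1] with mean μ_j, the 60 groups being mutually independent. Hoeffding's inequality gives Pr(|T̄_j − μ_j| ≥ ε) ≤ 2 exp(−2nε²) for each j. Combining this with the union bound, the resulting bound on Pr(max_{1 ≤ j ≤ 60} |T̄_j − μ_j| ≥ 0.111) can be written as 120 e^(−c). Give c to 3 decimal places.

7.442

Union bound over the 60 events: Pr(max_{1 ≤ j ≤ 60} |T̄_j − μ_j| ≥ 0.111) ≤ 60·2·exp(−2nε²) = 120 exp(−2·302·0.111²).
So c = 2·302·0.111² = 7.4419.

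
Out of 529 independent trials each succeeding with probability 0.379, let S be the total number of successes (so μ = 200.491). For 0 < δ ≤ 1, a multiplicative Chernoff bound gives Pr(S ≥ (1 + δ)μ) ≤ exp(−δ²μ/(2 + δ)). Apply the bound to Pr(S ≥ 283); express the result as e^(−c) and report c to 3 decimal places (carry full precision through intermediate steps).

Write 283 = (1 + δ)μ, so δ = 283/200.491 − 1 = 0.4115347…
Then the exponent is δ²μ/(2 + δ) = (283 − μ)² / (μ·(2 + δ)) = 14.080376.

14.080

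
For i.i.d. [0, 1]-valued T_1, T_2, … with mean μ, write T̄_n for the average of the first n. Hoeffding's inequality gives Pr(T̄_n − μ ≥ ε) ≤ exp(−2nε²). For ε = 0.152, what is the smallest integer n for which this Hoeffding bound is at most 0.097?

51

Require exp(−2nε²) ≤ 0.097, i.e. 2nε² ≥ ln(1/0.097) = 2.333044.
So n ≥ 2.333044 / (2·0.152²) = 50.490.
The smallest integer n is 51.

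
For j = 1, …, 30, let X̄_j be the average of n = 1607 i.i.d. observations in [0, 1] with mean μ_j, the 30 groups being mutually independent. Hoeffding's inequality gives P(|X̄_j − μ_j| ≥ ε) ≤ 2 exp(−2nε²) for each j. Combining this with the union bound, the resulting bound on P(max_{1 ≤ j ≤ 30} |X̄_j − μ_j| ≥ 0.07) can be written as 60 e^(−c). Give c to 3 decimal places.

Union bound over the 30 events: P(max_{1 ≤ j ≤ 30} |X̄_j − μ_j| ≥ 0.07) ≤ 30·2·exp(−2nε²) = 60 exp(−2·1607·0.07²).
So c = 2·1607·0.07² = 15.7486.

15.749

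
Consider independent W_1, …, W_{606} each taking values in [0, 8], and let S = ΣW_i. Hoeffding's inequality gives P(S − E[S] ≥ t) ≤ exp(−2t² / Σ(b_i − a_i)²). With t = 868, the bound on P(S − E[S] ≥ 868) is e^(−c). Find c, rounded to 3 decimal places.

38.852

Σ(b_i − a_i)² = 606·(8)² = 38784.
c = 2t²/38784 = 2·868²/38784 = 38.8523.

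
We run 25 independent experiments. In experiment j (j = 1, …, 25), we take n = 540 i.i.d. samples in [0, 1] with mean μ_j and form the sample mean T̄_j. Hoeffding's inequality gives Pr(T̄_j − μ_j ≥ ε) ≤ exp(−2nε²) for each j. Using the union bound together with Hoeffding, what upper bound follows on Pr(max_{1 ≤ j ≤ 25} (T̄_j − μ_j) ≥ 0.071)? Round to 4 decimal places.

Per-experiment Hoeffding bound: exp(−2·540·0.071²) = exp(−5.44428) = 0.0043209.
Union bound over 25 events: 25·0.0043209 = 0.10802.

0.1080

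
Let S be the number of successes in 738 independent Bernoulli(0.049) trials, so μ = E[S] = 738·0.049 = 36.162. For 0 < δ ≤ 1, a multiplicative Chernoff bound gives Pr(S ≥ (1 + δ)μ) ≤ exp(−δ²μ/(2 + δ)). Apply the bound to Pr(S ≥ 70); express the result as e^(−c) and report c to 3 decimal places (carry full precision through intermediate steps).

Write 70 = (1 + δ)μ, so δ = 70/36.162 − 1 = 0.9357336…
Then the exponent is δ²μ/(2 + δ) = (70 − μ)² / (μ·(2 + δ)) = 10.785500.

10.785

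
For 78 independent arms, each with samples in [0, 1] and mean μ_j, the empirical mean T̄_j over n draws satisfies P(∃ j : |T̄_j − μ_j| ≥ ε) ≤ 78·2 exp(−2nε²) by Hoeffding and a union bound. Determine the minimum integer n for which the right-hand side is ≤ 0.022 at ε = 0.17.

Need 2·78·exp(−2nε²) ≤ 0.022, i.e. exp(−2nε²) ≤ 0.022/156.
So 2nε² ≥ ln(156/0.022) = 8.866569.
Hence n ≥ 8.866569/(2·0.17²) = 153.401.
The smallest integer n is 154.

154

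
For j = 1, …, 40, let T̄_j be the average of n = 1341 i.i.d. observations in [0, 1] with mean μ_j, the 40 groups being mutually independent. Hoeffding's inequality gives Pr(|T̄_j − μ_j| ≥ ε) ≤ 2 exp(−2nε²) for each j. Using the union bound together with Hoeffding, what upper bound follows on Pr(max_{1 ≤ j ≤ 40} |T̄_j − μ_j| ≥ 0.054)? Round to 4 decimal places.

0.0321

Per-experiment Hoeffding bound: 2·exp(−2·1341·0.054²) = 2·exp(−7.82071) = 0.00080267.
Union bound over 40 events: 40·0.00080267 = 0.03211.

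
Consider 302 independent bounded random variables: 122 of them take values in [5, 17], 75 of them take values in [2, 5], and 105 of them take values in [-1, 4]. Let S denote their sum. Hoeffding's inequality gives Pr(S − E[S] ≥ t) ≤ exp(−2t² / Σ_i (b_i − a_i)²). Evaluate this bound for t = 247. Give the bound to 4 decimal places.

Σ(b_i − a_i)² = 122·12² + 75·3² + 105·5² = 20868.
Exponent = 2·247² / 20868 = 5.84713.
Bound = exp(−5.84713) = 0.00289.

0.0029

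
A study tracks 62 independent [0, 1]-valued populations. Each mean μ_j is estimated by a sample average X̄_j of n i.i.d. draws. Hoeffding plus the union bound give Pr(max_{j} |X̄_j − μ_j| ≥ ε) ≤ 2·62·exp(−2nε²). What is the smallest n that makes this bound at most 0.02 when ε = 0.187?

Need 2·62·exp(−2nε²) ≤ 0.02, i.e. exp(−2nε²) ≤ 0.02/124.
So 2nε² ≥ ln(124/0.02) = 8.732305.
Hence n ≥ 8.732305/(2·0.187²) = 124.858.
The smallest integer n is 125.

125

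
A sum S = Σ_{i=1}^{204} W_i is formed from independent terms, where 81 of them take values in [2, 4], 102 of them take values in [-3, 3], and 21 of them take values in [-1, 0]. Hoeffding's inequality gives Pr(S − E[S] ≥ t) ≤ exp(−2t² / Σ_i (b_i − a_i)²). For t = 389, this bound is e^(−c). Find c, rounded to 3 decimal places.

Σ(b_i − a_i)² = 81·2² + 102·6² + 21·1² = 4017.
c = 2t² / 4017 = 2·389² / 4017 = 75.3403.

75.340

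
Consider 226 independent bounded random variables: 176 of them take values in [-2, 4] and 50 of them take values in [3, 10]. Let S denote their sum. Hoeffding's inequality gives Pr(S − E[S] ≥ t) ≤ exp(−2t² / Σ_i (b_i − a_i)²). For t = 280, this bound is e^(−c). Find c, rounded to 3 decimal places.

Σ(b_i − a_i)² = 176·6² + 50·7² = 8786.
c = 2t² / 8786 = 2·280² / 8786 = 17.8466.

17.847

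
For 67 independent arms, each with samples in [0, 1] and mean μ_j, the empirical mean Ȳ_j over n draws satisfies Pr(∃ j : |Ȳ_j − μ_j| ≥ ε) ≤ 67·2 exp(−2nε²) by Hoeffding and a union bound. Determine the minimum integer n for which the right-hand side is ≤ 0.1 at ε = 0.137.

192

Need 2·67·exp(−2nε²) ≤ 0.1, i.e. exp(−2nε²) ≤ 0.1/134.
So 2nε² ≥ ln(134/0.1) = 7.200425.
Hence n ≥ 7.200425/(2·0.137²) = 191.817.
The smallest integer n is 192.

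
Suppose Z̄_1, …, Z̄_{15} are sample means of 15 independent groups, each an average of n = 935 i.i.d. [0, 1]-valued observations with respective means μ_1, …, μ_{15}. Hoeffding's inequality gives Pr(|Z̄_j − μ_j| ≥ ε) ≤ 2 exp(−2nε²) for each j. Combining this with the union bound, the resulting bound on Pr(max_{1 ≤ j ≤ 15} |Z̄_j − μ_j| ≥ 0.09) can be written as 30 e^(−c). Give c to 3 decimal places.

Union bound over the 15 events: Pr(max_{1 ≤ j ≤ 15} |Z̄_j − μ_j| ≥ 0.09) ≤ 15·2·exp(−2nε²) = 30 exp(−2·935·0.09²).
So c = 2·935·0.09² = 15.1470.

15.147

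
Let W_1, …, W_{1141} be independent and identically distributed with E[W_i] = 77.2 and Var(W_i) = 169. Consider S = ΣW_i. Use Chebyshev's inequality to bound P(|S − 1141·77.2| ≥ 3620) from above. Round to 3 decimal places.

Var(S) = n·Var(W_i) = 1141·169 = 192829.
Chebyshev: P(|S − 1141·77.2| ≥ 3620) ≤ Var(S)/3620² = 192829/13104400 = 0.0147.

0.015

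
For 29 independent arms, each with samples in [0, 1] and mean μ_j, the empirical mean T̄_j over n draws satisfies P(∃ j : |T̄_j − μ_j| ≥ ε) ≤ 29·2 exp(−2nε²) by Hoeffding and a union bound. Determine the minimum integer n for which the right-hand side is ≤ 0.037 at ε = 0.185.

108

Need 2·29·exp(−2nε²) ≤ 0.037, i.e. exp(−2nε²) ≤ 0.037/58.
So 2nε² ≥ ln(58/0.037) = 7.357280.
Hence n ≥ 7.357280/(2·0.185²) = 107.484.
The smallest integer n is 108.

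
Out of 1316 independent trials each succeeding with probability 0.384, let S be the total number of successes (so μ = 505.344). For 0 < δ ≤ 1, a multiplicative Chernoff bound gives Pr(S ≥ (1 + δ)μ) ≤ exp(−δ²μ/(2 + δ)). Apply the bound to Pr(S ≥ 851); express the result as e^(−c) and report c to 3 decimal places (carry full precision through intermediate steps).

Write 851 = (1 + δ)μ, so δ = 851/505.344 − 1 = 0.6840014…
Then the exponent is δ²μ/(2 + δ) = (851 − μ)² / (μ·(2 + δ)) = 88.088324.

88.088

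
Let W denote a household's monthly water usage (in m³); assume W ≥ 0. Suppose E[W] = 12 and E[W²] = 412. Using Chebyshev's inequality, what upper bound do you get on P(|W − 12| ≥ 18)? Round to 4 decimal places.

Var(W) = E[W²] − (E[W])² = 412 − 144 = 268.
Chebyshev's inequality: P(|W − μ| ≥ t) ≤ Var(W)/t² = 268/324 = 0.8272.

0.8272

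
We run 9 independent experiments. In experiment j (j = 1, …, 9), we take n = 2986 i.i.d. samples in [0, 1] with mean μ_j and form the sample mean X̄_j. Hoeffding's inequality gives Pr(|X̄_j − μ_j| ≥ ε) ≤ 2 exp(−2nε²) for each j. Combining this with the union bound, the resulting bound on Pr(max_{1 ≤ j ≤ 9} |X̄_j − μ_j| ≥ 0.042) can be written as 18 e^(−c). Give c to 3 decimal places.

Union bound over the 9 events: Pr(max_{1 ≤ j ≤ 9} |X̄_j − μ_j| ≥ 0.042) ≤ 9·2·exp(−2nε²) = 18 exp(−2·2986·0.042²).
So c = 2·2986·0.042² = 10.5346.

10.535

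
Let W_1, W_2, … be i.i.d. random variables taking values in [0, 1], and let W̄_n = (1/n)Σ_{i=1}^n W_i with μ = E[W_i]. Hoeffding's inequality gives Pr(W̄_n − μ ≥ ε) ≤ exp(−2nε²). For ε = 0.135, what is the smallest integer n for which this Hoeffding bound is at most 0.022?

Require exp(−2nε²) ≤ 0.022, i.e. 2nε² ≥ ln(1/0.022) = 3.816713.
So n ≥ 3.816713 / (2·0.135²) = 104.711.
The smallest integer n is 105.

105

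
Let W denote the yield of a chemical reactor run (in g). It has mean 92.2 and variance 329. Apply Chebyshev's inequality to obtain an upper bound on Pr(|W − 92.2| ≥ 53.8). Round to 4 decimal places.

0.1137

Chebyshev: Pr(|W − μ| ≥ t) ≤ Var(W)/t².
Bound = 329 / 2894.44 = 0.1137.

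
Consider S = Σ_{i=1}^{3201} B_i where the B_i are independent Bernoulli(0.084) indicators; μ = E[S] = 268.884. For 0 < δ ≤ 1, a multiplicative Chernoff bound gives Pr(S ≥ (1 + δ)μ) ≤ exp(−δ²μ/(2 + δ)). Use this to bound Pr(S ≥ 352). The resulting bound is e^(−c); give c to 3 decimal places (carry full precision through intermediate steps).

Write 352 = (1 + δ)μ, so δ = 352/268.884 − 1 = 0.3091147…
Then the exponent is δ²μ/(2 + δ) = (352 − μ)² / (μ·(2 + δ)) = 11.126506.

11.127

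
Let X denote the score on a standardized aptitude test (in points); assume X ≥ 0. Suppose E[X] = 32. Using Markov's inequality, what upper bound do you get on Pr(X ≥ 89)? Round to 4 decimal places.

0.3596

Markov's inequality: for a non-negative random variable, Pr(X ≥ a) ≤ E[X]/a.
Here E[X] = 32 and a = 89, so the bound is 32/89 = 0.3596.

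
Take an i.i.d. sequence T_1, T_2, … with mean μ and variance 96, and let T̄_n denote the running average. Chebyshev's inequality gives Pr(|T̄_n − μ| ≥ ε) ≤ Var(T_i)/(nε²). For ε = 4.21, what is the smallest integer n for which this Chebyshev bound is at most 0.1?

Require 96/(n·4.21²) ≤ 0.1, i.e. n ≥ 96/(0.1·4.21²) = 54.164.
The smallest integer n is 55.

55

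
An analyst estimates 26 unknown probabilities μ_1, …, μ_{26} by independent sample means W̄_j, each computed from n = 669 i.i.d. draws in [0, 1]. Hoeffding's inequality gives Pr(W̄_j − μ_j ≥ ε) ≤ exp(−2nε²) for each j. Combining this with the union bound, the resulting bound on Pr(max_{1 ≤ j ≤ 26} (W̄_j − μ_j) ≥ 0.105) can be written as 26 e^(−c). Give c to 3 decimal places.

Union bound over the 26 events: Pr(max_{1 ≤ j ≤ 26} (W̄_j − μ_j) ≥ 0.105) ≤ 26·exp(−2nε²) = 26 exp(−2·669·0.105²).
So c = 2·669·0.105² = 14.7515.

14.751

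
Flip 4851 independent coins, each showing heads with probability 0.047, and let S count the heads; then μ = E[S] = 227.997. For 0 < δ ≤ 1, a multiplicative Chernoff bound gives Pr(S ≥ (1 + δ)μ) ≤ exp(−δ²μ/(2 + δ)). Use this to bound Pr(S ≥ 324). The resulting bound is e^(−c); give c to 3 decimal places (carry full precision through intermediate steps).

Write 324 = (1 + δ)μ, so δ = 324/227.997 − 1 = 0.4210713…
Then the exponent is δ²μ/(2 + δ) = (324 − μ)² / (μ·(2 + δ)) = 16.696786.

16.697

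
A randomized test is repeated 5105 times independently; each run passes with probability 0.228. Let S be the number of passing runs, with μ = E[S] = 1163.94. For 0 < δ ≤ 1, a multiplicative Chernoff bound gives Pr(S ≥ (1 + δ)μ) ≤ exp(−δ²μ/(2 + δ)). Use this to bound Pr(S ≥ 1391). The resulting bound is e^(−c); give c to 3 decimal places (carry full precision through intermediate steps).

20.179

Write 1391 = (1 + δ)μ, so δ = 1391/1163.94 − 1 = 0.1950788…
Then the exponent is δ²μ/(2 + δ) = (1391 − μ)² / (μ·(2 + δ)) = 20.179043.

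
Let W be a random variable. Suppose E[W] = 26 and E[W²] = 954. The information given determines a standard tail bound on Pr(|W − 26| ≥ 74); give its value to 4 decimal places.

0.0508

The first two moments determine the variance, so Chebyshev's inequality is the sharpest standard bound available.
Var(W) = E[W²] − (E[W])² = 954 − 676 = 278.
Chebyshev's inequality: Pr(|W − μ| ≥ t) ≤ Var(W)/t² = 278/5476 = 0.0508.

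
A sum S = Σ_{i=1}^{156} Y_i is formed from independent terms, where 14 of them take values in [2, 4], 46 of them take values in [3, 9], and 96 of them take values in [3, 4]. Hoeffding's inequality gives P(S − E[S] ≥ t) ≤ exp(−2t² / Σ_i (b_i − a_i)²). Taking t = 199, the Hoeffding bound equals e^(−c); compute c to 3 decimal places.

43.806

Σ(b_i − a_i)² = 14·2² + 46·6² + 96·1² = 1808.
c = 2t² / 1808 = 2·199² / 1808 = 43.8064.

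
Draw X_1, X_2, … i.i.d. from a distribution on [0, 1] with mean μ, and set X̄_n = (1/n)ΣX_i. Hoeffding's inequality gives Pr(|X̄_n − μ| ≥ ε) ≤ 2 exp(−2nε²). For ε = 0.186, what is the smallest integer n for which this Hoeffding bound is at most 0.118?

41

Require 2·exp(−2nε²) ≤ 0.118, i.e. 2nε² ≥ ln(2/0.118) = 2.830218.
So n ≥ 2.830218 / (2·0.186²) = 40.904.
The smallest integer n is 41.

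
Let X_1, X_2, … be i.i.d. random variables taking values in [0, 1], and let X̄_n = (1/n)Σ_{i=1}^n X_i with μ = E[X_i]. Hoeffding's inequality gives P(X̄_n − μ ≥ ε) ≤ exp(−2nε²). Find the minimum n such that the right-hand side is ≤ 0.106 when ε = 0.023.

2122

Require exp(−2nε²) ≤ 0.106, i.e. 2nε² ≥ ln(1/0.106) = 2.244316.
So n ≥ 2.244316 / (2·0.023²) = 2121.282.
The smallest integer n is 2122.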